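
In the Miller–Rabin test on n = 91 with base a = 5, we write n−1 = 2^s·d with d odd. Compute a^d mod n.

83

91 − 1 = 90 = 2^1 · 45, so d = 45.
5^1 ≡ 5 (mod 91)
5^2 ≡ 5^2 = 25 ≡ 25 (mod 91)
5^4 ≡ 25^2 = 625 ≡ 79 (mod 91)
5^8 ≡ 79^2 = 6241 ≡ 53 (mod 91)
5^16 ≡ 53^2 = 2809 ≡ 79 (mod 91)
5^32 ≡ 79^2 = 6241 ≡ 53 (mod 91)
45 = 32 + 8 + 4 + 1 in binary powers of 2.
So 5^45 ≡ 53 · 53 · 79 · 5 ≡ 83 (mod 91).
Squaring chain: 83; never reaches −1, so base 5 is a Miller–Rabin witness that 91 is composite.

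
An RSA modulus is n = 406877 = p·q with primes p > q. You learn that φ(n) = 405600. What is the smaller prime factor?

601

φ(n) = (p−1)(q−1) = n − (p+q) + 1, so p + q = 406877 − 405600 + 1 = 1278.
p and q are the roots of t² − 1278t + 406877 = 0.
Discriminant: 1278² − 4·406877 = 1633284 − 1627508 = 5776; √5776 = 76.
q = (1278 − 76)/2 = 601, p = (1278 + 76)/2 = 677.
Check: 601 · 677 = 406877.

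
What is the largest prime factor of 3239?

3239 = 41 · 79
79 is prime.
So 3239 = 41 · 79; the largest prime factor is 79.

79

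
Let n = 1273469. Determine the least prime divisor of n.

67

1273469 is odd.
Digit sum 32, not divisible by 3.
Ends in 9: not divisible by 5.
7: 1273469 = 7·181924 + 1
11: 1273469 = 11·115769 + 10
13: 1273469 = 13·97959 + 2
17: 1273469 = 17·74909 + 16
19: 1273469 = 19·67024 + 13
23: 1273469 = 23·55368 + 5
29: 1273469 = 29·43912 + 21
31: 1273469 = 31·41079 + 20
37: 1273469 = 37·34418 + 3
41: 1273469 = 41·31060 + 9
43: 1273469 = 43·29615 + 24
47: 1273469 = 47·27095 + 4
53: 1273469 = 53·24027 + 38
59: 1273469 = 59·21584 + 13
61: 1273469 = 61·20876 + 33
67: 1273469 = 67·19007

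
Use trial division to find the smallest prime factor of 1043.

7

1043 is odd.
Digit sum 8, not divisible by 3.
Ends in 3: not divisible by 5.
7: 1043 = 7·149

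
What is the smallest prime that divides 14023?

14023 is odd.
Digit sum 10, not divisible by 3.
Ends in 3: not divisible by 5.
7: 14023 = 7·2003 + 2
11: 14023 = 11·1274 + 9
13: 14023 = 13·1078 + 9
17: 14023 = 17·824 + 15
19: 14023 = 19·738 + 1
23: 14023 = 23·609 + 16
29: 14023 = 29·483 + 16
31: 14023 = 31·452 + 11
37: 14023 = 37·379

37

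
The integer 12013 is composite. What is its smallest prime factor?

41

12013 is odd.
Digit sum 7, not divisible by 3.
Ends in 3: not divisible by 5.
7: 12013 = 7·1716 + 1
11: 12013 = 11·1092 + 1
13: 12013 = 13·924 + 1
17: 12013 = 17·706 + 11
19: 12013 = 19·632 + 5
23: 12013 = 23·522 + 7
29: 12013 = 29·414 + 7
31: 12013 = 31·387 + 16
37: 12013 = 37·324 + 25
41: 12013 = 41·293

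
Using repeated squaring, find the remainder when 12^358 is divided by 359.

12^1 ≡ 12 (mod 359)
12^2 ≡ 12^2 = 144 ≡ 144 (mod 359)
12^4 ≡ 144^2 = 20736 ≡ 273 (mod 359)
12^8 ≡ 273^2 = 74529 ≡ 216 (mod 359)
12^16 ≡ 216^2 = 46656 ≡ 345 (mod 359)
12^32 ≡ 345^2 = 119025 ≡ 196 (mod 359)
12^64 ≡ 196^2 = 38416 ≡ 3 (mod 359)
12^128 ≡ 3^2 = 9 ≡ 9 (mod 359)
12^256 ≡ 9^2 = 81 ≡ 81 (mod 359)
358 = 256 + 64 + 32 + 4 + 2 in binary powers of 2.
So 12^358 ≡ 81 · 3 · 196 · 273 · 144 ≡ 1 (mod 359).
Since the result is 1, base 12 gives no evidence that 359 is composite.

1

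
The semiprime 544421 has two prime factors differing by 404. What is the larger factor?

Since p = q + 404, we have 544421 = q(q + 404), so q² + 404q − 544421 = 0.
Discriminant: 404² + 4·544421 = 163216 + 2177684 = 2340900; √2340900 = 1530.
q = (−404 + 1530)/2 = 563, and p = q + 404 = 967.
Check: 563 · 967 = 544421.

967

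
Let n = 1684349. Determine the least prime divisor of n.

1684349 is odd.
Digit sum 35, not divisible by 3.
Ends in 9: not divisible by 5.
7: 1684349 = 7·240621 + 2
11: 1684349 = 11·153122 + 7
13: 1684349 = 13·129565 + 4
17: 1684349 = 17·99079 + 6
19: 1684349 = 19·88649 + 18
23: 1684349 = 23·73232 + 13
29: 1684349 = 29·58081

29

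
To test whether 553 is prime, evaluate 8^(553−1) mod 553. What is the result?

8^1 ≡ 8 (mod 553)
8^2 ≡ 8^2 = 64 ≡ 64 (mod 553)
8^4 ≡ 64^2 = 4096 ≡ 225 (mod 553)
8^8 ≡ 225^2 = 50625 ≡ 302 (mod 553)
8^16 ≡ 302^2 = 91204 ≡ 512 (mod 553)
8^32 ≡ 512^2 = 262144 ≡ 22 (mod 553)
8^64 ≡ 22^2 = 484 ≡ 484 (mod 553)
8^128 ≡ 484^2 = 234256 ≡ 337 (mod 553)
8^256 ≡ 337^2 = 113569 ≡ 204 (mod 553)
8^512 ≡ 204^2 = 41616 ≡ 141 (mod 553)
552 = 512 + 32 + 8 in binary powers of 2.
So 8^552 ≡ 141 · 22 · 302 ≡ 22 (mod 553).
Since 22 ≠ 1, base 8 is a Fermat witness: 553 is composite.

22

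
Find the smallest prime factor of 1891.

1891 is odd.
Digit sum 19, not divisible by 3.
Ends in 1: not divisible by 5.
7: 1891 = 7·270 + 1
11: 1891 = 11·171 + 10
13: 1891 = 13·145 + 6
17: 1891 = 17·111 + 4
19: 1891 = 19·99 + 10
23: 1891 = 23·82 + 5
29: 1891 = 29·65 + 6
31: 1891 = 31·61

31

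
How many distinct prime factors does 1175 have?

2

1175 = 5^2 · 47
1175 = 5^2 · 47, which has 2 distinct prime factors.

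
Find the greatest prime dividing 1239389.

43

1239389 = 19 · 65231
65231 = 37 · 1763
1763 = 41 · 43
43 is prime.
So 1239389 = 19 · 37 · 41 · 43; the largest prime factor is 43.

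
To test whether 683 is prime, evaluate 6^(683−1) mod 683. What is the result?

6^1 ≡ 6 (mod 683)
6^2 ≡ 6^2 = 36 ≡ 36 (mod 683)
6^4 ≡ 36^2 = 1296 ≡ 613 (mod 683)
6^8 ≡ 613^2 = 375769 ≡ 119 (mod 683)
6^16 ≡ 119^2 = 14161 ≡ 501 (mod 683)
6^32 ≡ 501^2 = 251001 ≡ 340 (mod 683)
6^64 ≡ 340^2 = 115600 ≡ 173 (mod 683)
6^128 ≡ 173^2 = 29929 ≡ 560 (mod 683)
6^256 ≡ 560^2 = 313600 ≡ 103 (mod 683)
6^512 ≡ 103^2 = 10609 ≡ 364 (mod 683)
682 = 512 + 128 + 32 + 8 + 2 in binary powers of 2.
So 6^682 ≡ 364 · 560 · 340 · 119 · 36 ≡ 1 (mod 683).
Since the result is 1, base 6 gives no evidence that 683 is composite.

1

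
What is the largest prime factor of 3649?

3649 = 41 · 89
89 is prime.
So 3649 = 41 · 89; the largest prime factor is 89.

89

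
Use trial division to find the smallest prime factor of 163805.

5

163805 is odd.
Digit sum 23, not divisible by 3.
Ends in 5: divisible by 5.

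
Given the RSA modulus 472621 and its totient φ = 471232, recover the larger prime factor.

797

φ(n) = (p−1)(q−1) = n − (p+q) + 1, so p + q = 472621 − 471232 + 1 = 1390.
p and q are the roots of t² − 1390t + 472621 = 0.
Discriminant: 1390² − 4·472621 = 1932100 − 1890484 = 41616; √41616 = 204.
q = (1390 − 204)/2 = 593, p = (1390 + 204)/2 = 797.
Check: 593 · 797 = 472621.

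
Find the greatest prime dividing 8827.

97

8827 = 7 · 1261
1261 = 13 · 97
97 is prime.
So 8827 = 7 · 13 · 97; the largest prime factor is 97.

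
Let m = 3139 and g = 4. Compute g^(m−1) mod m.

446

4^1 ≡ 4 (mod 3139)
4^2 ≡ 4^2 = 16 ≡ 16 (mod 3139)
4^4 ≡ 16^2 = 256 ≡ 256 (mod 3139)
4^8 ≡ 256^2 = 65536 ≡ 2756 (mod 3139)
4^16 ≡ 2756^2 = 7595536 ≡ 2295 (mod 3139)
4^32 ≡ 2295^2 = 5267025 ≡ 2922 (mod 3139)
4^64 ≡ 2922^2 = 8538084 ≡ 4 (mod 3139)
4^128 ≡ 4^2 = 16 ≡ 16 (mod 3139)
4^256 ≡ 16^2 = 256 ≡ 256 (mod 3139)
4^512 ≡ 256^2 = 65536 ≡ 2756 (mod 3139)
4^1024 ≡ 2756^2 = 7595536 ≡ 2295 (mod 3139)
4^2048 ≡ 2295^2 = 5267025 ≡ 2922 (mod 3139)
3138 = 2048 + 1024 + 64 + 2 in binary powers of 2.
So 4^3138 ≡ 2922 · 2295 · 4 · 16 ≡ 446 (mod 3139).
Since 446 ≠ 1, base 4 is a Fermat witness: 3139 is composite.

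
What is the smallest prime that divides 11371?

11371 is odd.
Digit sum 13, not divisible by 3.
Ends in 1: not divisible by 5.
7: 11371 = 7·1624 + 3
11: 11371 = 11·1033 + 8
13: 11371 = 13·874 + 9
17: 11371 = 17·668 + 15
19: 11371 = 19·598 + 9
23: 11371 = 23·494 + 9
29: 11371 = 29·392 + 3
31: 11371 = 31·366 + 25
37: 11371 = 37·307 + 12
41: 11371 = 41·277 + 14
43: 11371 = 43·264 + 19
47: 11371 = 47·241 + 44
53: 11371 = 53·214 + 29
59: 11371 = 59·192 + 43
61: 11371 = 61·186 + 25
67: 11371 = 67·169 + 48
71: 11371 = 71·160 + 11
73: 11371 = 73·155 + 56
79: 11371 = 79·143 + 74
83: 11371 = 83·137

83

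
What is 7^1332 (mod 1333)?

7^1 ≡ 7 (mod 1333)
7^2 ≡ 7^2 = 49 ≡ 49 (mod 1333)
7^4 ≡ 49^2 = 2401 ≡ 1068 (mod 1333)
7^8 ≡ 1068^2 = 1140624 ≡ 909 (mod 1333)
7^16 ≡ 909^2 = 826281 ≡ 1154 (mod 1333)
7^32 ≡ 1154^2 = 1331716 ≡ 49 (mod 1333)
7^64 ≡ 49^2 = 2401 ≡ 1068 (mod 1333)
7^128 ≡ 1068^2 = 1140624 ≡ 909 (mod 1333)
7^256 ≡ 909^2 = 826281 ≡ 1154 (mod 1333)
7^512 ≡ 1154^2 = 1331716 ≡ 49 (mod 1333)
7^1024 ≡ 49^2 = 2401 ≡ 1068 (mod 1333)
1332 = 1024 + 256 + 32 + 16 + 4 in binary powers of 2.
So 7^1332 ≡ 1068 · 1154 · 49 · 1154 · 1068 ≡ 388 (mod 1333).
Since 388 ≠ 1, base 7 is a Fermat witness: 1333 is composite.

388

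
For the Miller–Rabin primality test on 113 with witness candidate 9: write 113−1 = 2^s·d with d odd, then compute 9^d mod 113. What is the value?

113 − 1 = 112 = 2^4 · 7, so d = 7.
9^1 ≡ 9 (mod 113)
9^2 ≡ 9^2 = 81 ≡ 81 (mod 113)
9^4 ≡ 81^2 = 6561 ≡ 7 (mod 113)
7 = 4 + 2 + 1 in binary powers of 2.
So 9^7 ≡ 7 · 81 · 9 ≡ 18 (mod 113).
Squaring chain: 18 → 98 → 112 → 1; reaches −1, so base 9 does not prove 113 composite.

18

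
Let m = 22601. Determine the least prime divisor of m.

22601 is odd.
Digit sum 11, not divisible by 3.
Ends in 1: not divisible by 5.
7: 22601 = 7·3228 + 5
11: 22601 = 11·2054 + 7
13: 22601 = 13·1738 + 7
17: 22601 = 17·1329 + 8
19: 22601 = 19·1189 + 10
23: 22601 = 23·982 + 15
29: 22601 = 29·779 + 10
31: 22601 = 31·729 + 2
37: 22601 = 37·610 + 31
41: 22601 = 41·551 + 10
43: 22601 = 43·525 + 26
47: 22601 = 47·480 + 41
53: 22601 = 53·426 + 23
59: 22601 = 59·383 + 4
61: 22601 = 61·370 + 31
67: 22601 = 67·337 + 22
71: 22601 = 71·318 + 23
73: 22601 = 73·309 + 44
79: 22601 = 79·286 + 7
83: 22601 = 83·272 + 25
89: 22601 = 89·253 + 84
97: 22601 = 97·233

97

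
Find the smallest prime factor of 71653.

71653 is odd.
Digit sum 22, not divisible by 3.
Ends in 3: not divisible by 5.
7: 71653 = 7·10236 + 1
11: 71653 = 11·6513 + 10
13: 71653 = 13·5511 + 10
17: 71653 = 17·4214 + 15
19: 71653 = 19·3771 + 4
23: 71653 = 23·3115 + 8
29: 71653 = 29·2470 + 23
31: 71653 = 31·2311 + 12
37: 71653 = 37·1936 + 21
41: 71653 = 41·1747 + 26
43: 71653 = 43·1666 + 15
47: 71653 = 47·1524 + 25
53: 71653 = 53·1351 + 50
59: 71653 = 59·1214 + 27
61: 71653 = 61·1174 + 39
67: 71653 = 67·1069 + 30
71: 71653 = 71·1009 + 14
73: 71653 = 73·981 + 40
79: 71653 = 79·907

79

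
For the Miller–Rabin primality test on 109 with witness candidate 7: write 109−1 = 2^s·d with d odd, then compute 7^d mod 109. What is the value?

1

109 − 1 = 108 = 2^2 · 27, so d = 27.
7^1 ≡ 7 (mod 109)
7^2 ≡ 7^2 = 49 ≡ 49 (mod 109)
7^4 ≡ 49^2 = 2401 ≡ 3 (mod 109)
7^8 ≡ 3^2 = 9 ≡ 9 (mod 109)
7^16 ≡ 9^2 = 81 ≡ 81 (mod 109)
27 = 16 + 8 + 2 + 1 in binary powers of 2.
So 7^27 ≡ 81 · 9 · 49 · 7 ≡ 1 (mod 109).
Since 7^d ≡ 1 (mod 109), base 7 does not prove 109 composite.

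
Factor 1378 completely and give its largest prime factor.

1378 = 2 · 689
689 = 13 · 53
53 is prime.
So 1378 = 2 · 13 · 53; the largest prime factor is 53.

53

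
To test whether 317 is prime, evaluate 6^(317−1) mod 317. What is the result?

1

6^1 ≡ 6 (mod 317)
6^2 ≡ 6^2 = 36 ≡ 36 (mod 317)
6^4 ≡ 36^2 = 1296 ≡ 28 (mod 317)
6^8 ≡ 28^2 = 784 ≡ 150 (mod 317)
6^16 ≡ 150^2 = 22500 ≡ 310 (mod 317)
6^32 ≡ 310^2 = 96100 ≡ 49 (mod 317)
6^64 ≡ 49^2 = 2401 ≡ 182 (mod 317)
6^128 ≡ 182^2 = 33124 ≡ 156 (mod 317)
6^256 ≡ 156^2 = 24336 ≡ 244 (mod 317)
316 = 256 + 32 + 16 + 8 + 4 in binary powers of 2.
So 6^316 ≡ 244 · 49 · 310 · 150 · 28 ≡ 1 (mod 317).
Since the result is 1, base 6 gives no evidence that 317 is composite.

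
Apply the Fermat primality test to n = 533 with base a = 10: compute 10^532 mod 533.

10^1 ≡ 10 (mod 533)
10^2 ≡ 10^2 = 100 ≡ 100 (mod 533)
10^4 ≡ 100^2 = 10000 ≡ 406 (mod 533)
10^8 ≡ 406^2 = 164836 ≡ 139 (mod 533)
10^16 ≡ 139^2 = 19321 ≡ 133 (mod 533)
10^32 ≡ 133^2 = 17689 ≡ 100 (mod 533)
10^64 ≡ 100^2 = 10000 ≡ 406 (mod 533)
10^128 ≡ 406^2 = 164836 ≡ 139 (mod 533)
10^256 ≡ 139^2 = 19321 ≡ 133 (mod 533)
10^512 ≡ 133^2 = 17689 ≡ 100 (mod 533)
532 = 512 + 16 + 4 in binary powers of 2.
So 10^532 ≡ 100 · 133 · 406 ≡ 510 (mod 533).
Since 510 ≠ 1, base 10 is a Fermat witness: 533 is composite.

510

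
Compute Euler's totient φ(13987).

Factor: 13987 = 71 · 197.
φ(13987) = (71−1) · (197−1) = 70 · 196 = 13720.

13720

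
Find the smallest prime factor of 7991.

7991 is odd.
Digit sum 26, not divisible by 3.
Ends in 1: not divisible by 5.
7: 7991 = 7·1141 + 4
11: 7991 = 11·726 + 5
13: 7991 = 13·614 + 9
17: 7991 = 17·470 + 1
19: 7991 = 19·420 + 11
23: 7991 = 23·347 + 10
29: 7991 = 29·275 + 16
31: 7991 = 31·257 + 24
37: 7991 = 37·215 + 36
41: 7991 = 41·194 + 37
43: 7991 = 43·185 + 36
47: 7991 = 47·170 + 1
53: 7991 = 53·150 + 41
59: 7991 = 59·135 + 26
61: 7991 = 61·131

61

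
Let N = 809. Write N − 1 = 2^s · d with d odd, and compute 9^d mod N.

809 − 1 = 808 = 2^3 · 101, so d = 101.
9^1 ≡ 9 (mod 809)
9^2 ≡ 9^2 = 81 ≡ 81 (mod 809)
9^4 ≡ 81^2 = 6561 ≡ 89 (mod 809)
9^8 ≡ 89^2 = 7921 ≡ 640 (mod 809)
9^16 ≡ 640^2 = 409600 ≡ 246 (mod 809)
9^32 ≡ 246^2 = 60516 ≡ 650 (mod 809)
9^64 ≡ 650^2 = 422500 ≡ 202 (mod 809)
101 = 64 + 32 + 4 + 1 in binary powers of 2.
So 9^101 ≡ 202 · 650 · 89 · 9 ≡ 491 (mod 809).
Squaring chain: 491 → 808 → 1; reaches −1, so base 9 does not prove 809 composite.

491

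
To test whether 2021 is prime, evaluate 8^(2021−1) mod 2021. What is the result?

8^1 ≡ 8 (mod 2021)
8^2 ≡ 8^2 = 64 ≡ 64 (mod 2021)
8^4 ≡ 64^2 = 4096 ≡ 54 (mod 2021)
8^8 ≡ 54^2 = 2916 ≡ 895 (mod 2021)
8^16 ≡ 895^2 = 801025 ≡ 709 (mod 2021)
8^32 ≡ 709^2 = 502681 ≡ 1473 (mod 2021)
8^64 ≡ 1473^2 = 2169729 ≡ 1196 (mod 2021)
8^128 ≡ 1196^2 = 1430416 ≡ 1569 (mod 2021)
8^256 ≡ 1569^2 = 2461761 ≡ 183 (mod 2021)
8^512 ≡ 183^2 = 33489 ≡ 1153 (mod 2021)
8^1024 ≡ 1153^2 = 1329409 ≡ 1612 (mod 2021)
2020 = 1024 + 512 + 256 + 128 + 64 + 32 + 4 in binary powers of 2.
So 8^2020 ≡ 1612 · 1153 · 183 · 1569 · 1196 · 1473 · 54 ≡ 1860 (mod 2021).
Since 1860 ≠ 1, base 8 is a Fermat witness: 2021 is composite.

1860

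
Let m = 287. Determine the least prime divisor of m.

7

287 is odd.
Digit sum 17, not divisible by 3.
Ends in 7: not divisible by 5.
7: 287 = 7·41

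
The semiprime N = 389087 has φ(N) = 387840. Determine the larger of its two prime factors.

641

φ(n) = (p−1)(q−1) = n − (p+q) + 1, so p + q = 389087 − 387840 + 1 = 1248.
p and q are the roots of t² − 1248t + 389087 = 0.
Discriminant: 1248² − 4·389087 = 1557504 − 1556348 = 1156; √1156 = 34.
q = (1248 − 34)/2 = 607, p = (1248 + 34)/2 = 641.
Check: 607 · 641 = 389087.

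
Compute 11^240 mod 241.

1

11^1 ≡ 11 (mod 241)
11^2 ≡ 11^2 = 121 ≡ 121 (mod 241)
11^4 ≡ 121^2 = 14641 ≡ 181 (mod 241)
11^8 ≡ 181^2 = 32761 ≡ 226 (mod 241)
11^16 ≡ 226^2 = 51076 ≡ 225 (mod 241)
11^32 ≡ 225^2 = 50625 ≡ 15 (mod 241)
11^64 ≡ 15^2 = 225 ≡ 225 (mod 241)
11^128 ≡ 225^2 = 50625 ≡ 15 (mod 241)
240 = 128 + 64 + 32 + 16 in binary powers of 2.
So 11^240 ≡ 15 · 225 · 15 · 225 ≡ 1 (mod 241).
Since the result is 1, base 11 gives no evidence that 241 is composite.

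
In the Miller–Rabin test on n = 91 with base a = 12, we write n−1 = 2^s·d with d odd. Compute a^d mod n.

91 − 1 = 90 = 2^1 · 45, so d = 45.
12^1 ≡ 12 (mod 91)
12^2 ≡ 12^2 = 144 ≡ 53 (mod 91)
12^4 ≡ 53^2 = 2809 ≡ 79 (mod 91)
12^8 ≡ 79^2 = 6241 ≡ 53 (mod 91)
12^16 ≡ 53^2 = 2809 ≡ 79 (mod 91)
12^32 ≡ 79^2 = 6241 ≡ 53 (mod 91)
45 = 32 + 8 + 4 + 1 in binary powers of 2.
So 12^45 ≡ 53 · 53 · 79 · 12 ≡ 90 (mod 91).
Since 12^d ≡ 90 (mod 91), base 12 does not prove 91 composite.

90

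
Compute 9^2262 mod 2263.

1242

9^1 ≡ 9 (mod 2263)
9^2 ≡ 9^2 = 81 ≡ 81 (mod 2263)
9^4 ≡ 81^2 = 6561 ≡ 2035 (mod 2263)
9^8 ≡ 2035^2 = 4141225 ≡ 2198 (mod 2263)
9^16 ≡ 2198^2 = 4831204 ≡ 1962 (mod 2263)
9^32 ≡ 1962^2 = 3849444 ≡ 81 (mod 2263)
9^64 ≡ 81^2 = 6561 ≡ 2035 (mod 2263)
9^128 ≡ 2035^2 = 4141225 ≡ 2198 (mod 2263)
9^256 ≡ 2198^2 = 4831204 ≡ 1962 (mod 2263)
9^512 ≡ 1962^2 = 3849444 ≡ 81 (mod 2263)
9^1024 ≡ 81^2 = 6561 ≡ 2035 (mod 2263)
9^2048 ≡ 2035^2 = 4141225 ≡ 2198 (mod 2263)
2262 = 2048 + 128 + 64 + 16 + 4 + 2 in binary powers of 2.
So 9^2262 ≡ 2198 · 2198 · 2035 · 1962 · 2035 · 81 ≡ 1242 (mod 2263).
Since 1242 ≠ 1, base 9 is a Fermat witness: 2263 is composite.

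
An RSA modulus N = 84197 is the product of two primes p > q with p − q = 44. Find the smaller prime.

Since p = q + 44, we have 84197 = q(q + 44), so q² + 44q − 84197 = 0.
Discriminant: 44² + 4·84197 = 1936 + 336788 = 338724; √338724 = 582.
q = (−44 + 582)/2 = 269, and p = q + 44 = 313.
Check: 269 · 313 = 84197.

269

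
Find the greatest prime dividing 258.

43

258 = 2 · 129
129 = 3 · 43
43 is prime.
So 258 = 2 · 3 · 43; the largest prime factor is 43.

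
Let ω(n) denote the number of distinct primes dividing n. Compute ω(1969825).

5

1969825 = 5^2 · 78793
78793 = 11 · 7163
7163 = 13 · 551
551 = 19 · 29
1969825 = 5^2 · 11 · 13 · 19 · 29, which has 5 distinct prime factors.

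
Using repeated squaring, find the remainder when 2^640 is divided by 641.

2^1 ≡ 2 (mod 641)
2^2 ≡ 2^2 = 4 ≡ 4 (mod 641)
2^4 ≡ 4^2 = 16 ≡ 16 (mod 641)
2^8 ≡ 16^2 = 256 ≡ 256 (mod 641)
2^16 ≡ 256^2 = 65536 ≡ 154 (mod 641)
2^32 ≡ 154^2 = 23716 ≡ 640 (mod 641)
2^64 ≡ 640^2 = 409600 ≡ 1 (mod 641)
2^128 ≡ 1^2 = 1 ≡ 1 (mod 641)
2^256 ≡ 1^2 = 1 ≡ 1 (mod 641)
2^512 ≡ 1^2 = 1 ≡ 1 (mod 641)
640 = 512 + 128 in binary powers of 2.
So 2^640 ≡ 1 · 1 ≡ 1 (mod 641).
Since the result is 1, base 2 gives no evidence that 641 is composite.

1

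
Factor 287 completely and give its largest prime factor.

287 = 7 · 41
41 is prime.
So 287 = 7 · 41; the largest prime factor is 41.

41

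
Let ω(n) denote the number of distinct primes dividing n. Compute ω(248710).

248710 = 2 · 124355
124355 = 5 · 24871
24871 = 7 · 3553
3553 = 11 · 323
323 = 17 · 19
248710 = 2 · 5 · 7 · 11 · 17 · 19, which has 6 distinct prime factors.

6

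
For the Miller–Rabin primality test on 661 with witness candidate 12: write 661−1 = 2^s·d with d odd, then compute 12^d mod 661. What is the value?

1

661 − 1 = 660 = 2^2 · 165, so d = 165.
12^1 ≡ 12 (mod 661)
12^2 ≡ 12^2 = 144 ≡ 144 (mod 661)
12^4 ≡ 144^2 = 20736 ≡ 245 (mod 661)
12^8 ≡ 245^2 = 60025 ≡ 535 (mod 661)
12^16 ≡ 535^2 = 286225 ≡ 12 (mod 661)
12^32 ≡ 12^2 = 144 ≡ 144 (mod 661)
12^64 ≡ 144^2 = 20736 ≡ 245 (mod 661)
12^128 ≡ 245^2 = 60025 ≡ 535 (mod 661)
165 = 128 + 32 + 4 + 1 in binary powers of 2.
So 12^165 ≡ 535 · 144 · 245 · 12 ≡ 1 (mod 661).
Since 12^d ≡ 1 (mod 661), base 12 does not prove 661 composite.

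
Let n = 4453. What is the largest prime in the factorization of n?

73

4453 = 61 · 73
73 is prime.
So 4453 = 61 · 73; the largest prime factor is 73.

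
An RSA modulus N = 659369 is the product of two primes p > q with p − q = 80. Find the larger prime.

853

Since p = q + 80, we have 659369 = q(q + 80), so q² + 80q − 659369 = 0.
Discriminant: 80² + 4·659369 = 6400 + 2637476 = 2643876; √2643876 = 1626.
q = (−80 + 1626)/2 = 773, and p = q + 80 = 853.
Check: 773 · 853 = 659369.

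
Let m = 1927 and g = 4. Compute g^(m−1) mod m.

4^1 ≡ 4 (mod 1927)
4^2 ≡ 4^2 = 16 ≡ 16 (mod 1927)
4^4 ≡ 16^2 = 256 ≡ 256 (mod 1927)
4^8 ≡ 256^2 = 65536 ≡ 18 (mod 1927)
4^16 ≡ 18^2 = 324 ≡ 324 (mod 1927)
4^32 ≡ 324^2 = 104976 ≡ 918 (mod 1927)
4^64 ≡ 918^2 = 842724 ≡ 625 (mod 1927)
4^128 ≡ 625^2 = 390625 ≡ 1371 (mod 1927)
4^256 ≡ 1371^2 = 1879641 ≡ 816 (mod 1927)
4^512 ≡ 816^2 = 665856 ≡ 1041 (mod 1927)
4^1024 ≡ 1041^2 = 1083681 ≡ 707 (mod 1927)
1926 = 1024 + 512 + 256 + 128 + 4 + 2 in binary powers of 2.
So 4^1926 ≡ 707 · 1041 · 816 · 1371 · 256 · 16 ≡ 1390 (mod 1927).
Since 1390 ≠ 1, base 4 is a Fermat witness: 1927 is composite.

1390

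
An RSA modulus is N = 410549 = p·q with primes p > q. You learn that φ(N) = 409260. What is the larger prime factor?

719

φ(n) = (p−1)(q−1) = n − (p+q) + 1, so p + q = 410549 − 409260 + 1 = 1290.
p and q are the roots of t² − 1290t + 410549 = 0.
Discriminant: 1290² − 4·410549 = 1664100 − 1642196 = 21904; √21904 = 148.
q = (1290 − 148)/2 = 571, p = (1290 + 148)/2 = 719.
Check: 571 · 719 = 410549.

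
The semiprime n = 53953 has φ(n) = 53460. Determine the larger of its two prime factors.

φ(n) = (p−1)(q−1) = n − (p+q) + 1, so p + q = 53953 − 53460 + 1 = 494.
p and q are the roots of t² − 494t + 53953 = 0.
Discriminant: 494² − 4·53953 = 244036 − 215812 = 28224; √28224 = 168.
q = (494 − 168)/2 = 163, p = (494 + 168)/2 = 331.
Check: 163 · 331 = 53953.

331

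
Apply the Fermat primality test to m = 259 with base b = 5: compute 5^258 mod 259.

85

5^1 ≡ 5 (mod 259)
5^2 ≡ 5^2 = 25 ≡ 25 (mod 259)
5^4 ≡ 25^2 = 625 ≡ 107 (mod 259)
5^8 ≡ 107^2 = 11449 ≡ 53 (mod 259)
5^16 ≡ 53^2 = 2809 ≡ 219 (mod 259)
5^32 ≡ 219^2 = 47961 ≡ 46 (mod 259)
5^64 ≡ 46^2 = 2116 ≡ 44 (mod 259)
5^128 ≡ 44^2 = 1936 ≡ 123 (mod 259)
5^256 ≡ 123^2 = 15129 ≡ 107 (mod 259)
258 = 256 + 2 in binary powers of 2.
So 5^258 ≡ 107 · 25 ≡ 85 (mod 259).
Since 85 ≠ 1, base 5 is a Fermat witness: 259 is composite.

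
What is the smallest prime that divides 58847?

83

58847 is odd.
Digit sum 32, not divisible by 3.
Ends in 7: not divisible by 5.
7: 58847 = 7·8406 + 5
11: 58847 = 11·5349 + 8
13: 58847 = 13·4526 + 9
17: 58847 = 17·3461 + 10
19: 58847 = 19·3097 + 4
23: 58847 = 23·2558 + 13
29: 58847 = 29·2029 + 6
31: 58847 = 31·1898 + 9
37: 58847 = 37·1590 + 17
41: 58847 = 41·1435 + 12
43: 58847 = 43·1368 + 23
47: 58847 = 47·1252 + 3
53: 58847 = 53·1110 + 17
59: 58847 = 59·997 + 24
61: 58847 = 61·964 + 43
67: 58847 = 67·878 + 21
71: 58847 = 71·828 + 59
73: 58847 = 73·806 + 9
79: 58847 = 79·744 + 71
83: 58847 = 83·709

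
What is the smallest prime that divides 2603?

2603 is odd.
Digit sum 11, not divisible by 3.
Ends in 3: not divisible by 5.
7: 2603 = 7·371 + 6
11: 2603 = 11·236 + 7
13: 2603 = 13·200 + 3
17: 2603 = 17·153 + 2
19: 2603 = 19·137

19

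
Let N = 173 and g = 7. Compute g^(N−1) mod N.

7^1 ≡ 7 (mod 173)
7^2 ≡ 7^2 = 49 ≡ 49 (mod 173)
7^4 ≡ 49^2 = 2401 ≡ 152 (mod 173)
7^8 ≡ 152^2 = 23104 ≡ 95 (mod 173)
7^16 ≡ 95^2 = 9025 ≡ 29 (mod 173)
7^32 ≡ 29^2 = 841 ≡ 149 (mod 173)
7^64 ≡ 149^2 = 22201 ≡ 57 (mod 173)
7^128 ≡ 57^2 = 3249 ≡ 135 (mod 173)
172 = 128 + 32 + 8 + 4 in binary powers of 2.
So 7^172 ≡ 135 · 149 · 95 · 152 ≡ 1 (mod 173).
Since the result is 1, base 7 gives no evidence that 173 is composite.

1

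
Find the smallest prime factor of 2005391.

43

2005391 is odd.
Digit sum 20, not divisible by 3.
Ends in 1: not divisible by 5.
7: 2005391 = 7·286484 + 3
11: 2005391 = 11·182308 + 3
13: 2005391 = 13·154260 + 11
17: 2005391 = 17·117964 + 3
19: 2005391 = 19·105546 + 17
23: 2005391 = 23·87190 + 21
29: 2005391 = 29·69151 + 12
31: 2005391 = 31·64690 + 1
37: 2005391 = 37·54199 + 28
41: 2005391 = 41·48911 + 40
43: 2005391 = 43·46637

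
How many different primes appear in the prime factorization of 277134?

6

277134 = 2 · 138567
138567 = 3 · 46189
46189 = 11 · 4199
4199 = 13 · 323
323 = 17 · 19
277134 = 2 · 3 · 11 · 13 · 17 · 19, which has 6 distinct prime factors.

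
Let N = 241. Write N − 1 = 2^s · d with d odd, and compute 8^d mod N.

211

241 − 1 = 240 = 2^4 · 15, so d = 15.
8^1 ≡ 8 (mod 241)
8^2 ≡ 8^2 = 64 ≡ 64 (mod 241)
8^4 ≡ 64^2 = 4096 ≡ 240 (mod 241)
8^8 ≡ 240^2 = 57600 ≡ 1 (mod 241)
15 = 8 + 4 + 2 + 1 in binary powers of 2.
So 8^15 ≡ 1 · 240 · 64 · 8 ≡ 211 (mod 241).
Squaring chain: 211 → 177 → 240 → 1; reaches −1, so base 8 does not prove 241 composite.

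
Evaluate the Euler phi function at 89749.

79200

Factor: 89749 = 11 · 41 · 199.
φ(89749) = (11−1) · (41−1) · (199−1) = 10 · 40 · 198 = 79200.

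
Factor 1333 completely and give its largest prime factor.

43

1333 = 31 · 43
43 is prime.
So 1333 = 31 · 43; the largest prime factor is 43.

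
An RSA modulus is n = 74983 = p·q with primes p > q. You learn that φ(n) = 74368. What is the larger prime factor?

449

φ(n) = (p−1)(q−1) = n − (p+q) + 1, so p + q = 74983 − 74368 + 1 = 616.
p and q are the roots of t² − 616t + 74983 = 0.
Discriminant: 616² − 4·74983 = 379456 − 299932 = 79524; √79524 = 282.
q = (616 − 282)/2 = 167, p = (616 + 282)/2 = 449.
Check: 167 · 449 = 74983.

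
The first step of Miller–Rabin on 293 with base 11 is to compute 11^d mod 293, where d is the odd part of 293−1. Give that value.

293 − 1 = 292 = 2^2 · 73, so d = 73.
11^1 ≡ 11 (mod 293)
11^2 ≡ 11^2 = 121 ≡ 121 (mod 293)
11^4 ≡ 121^2 = 14641 ≡ 284 (mod 293)
11^8 ≡ 284^2 = 80656 ≡ 81 (mod 293)
11^16 ≡ 81^2 = 6561 ≡ 115 (mod 293)
11^32 ≡ 115^2 = 13225 ≡ 40 (mod 293)
11^64 ≡ 40^2 = 1600 ≡ 135 (mod 293)
73 = 64 + 8 + 1 in binary powers of 2.
So 11^73 ≡ 135 · 81 · 11 ≡ 155 (mod 293).
Squaring chain: 155 → 292; reaches −1, so base 11 does not prove 293 composite.

155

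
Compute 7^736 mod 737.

301

7^1 ≡ 7 (mod 737)
7^2 ≡ 7^2 = 49 ≡ 49 (mod 737)
7^4 ≡ 49^2 = 2401 ≡ 190 (mod 737)
7^8 ≡ 190^2 = 36100 ≡ 724 (mod 737)
7^16 ≡ 724^2 = 524176 ≡ 169 (mod 737)
7^32 ≡ 169^2 = 28561 ≡ 555 (mod 737)
7^64 ≡ 555^2 = 308025 ≡ 696 (mod 737)
7^128 ≡ 696^2 = 484416 ≡ 207 (mod 737)
7^256 ≡ 207^2 = 42849 ≡ 103 (mod 737)
7^512 ≡ 103^2 = 10609 ≡ 291 (mod 737)
736 = 512 + 128 + 64 + 32 in binary powers of 2.
So 7^736 ≡ 291 · 207 · 696 · 555 ≡ 301 (mod 737).
Since 301 ≠ 1, base 7 is a Fermat witness: 737 is composite.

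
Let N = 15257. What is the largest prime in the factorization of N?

73

15257 = 11 · 1387
1387 = 19 · 73
73 is prime.
So 15257 = 11 · 19 · 73; the largest prime factor is 73.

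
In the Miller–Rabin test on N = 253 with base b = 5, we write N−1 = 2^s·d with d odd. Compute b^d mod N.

253 − 1 = 252 = 2^2 · 63, so d = 63.
5^1 ≡ 5 (mod 253)
5^2 ≡ 5^2 = 25 ≡ 25 (mod 253)
5^4 ≡ 25^2 = 625 ≡ 119 (mod 253)
5^8 ≡ 119^2 = 14161 ≡ 246 (mod 253)
5^16 ≡ 246^2 = 60516 ≡ 49 (mod 253)
5^32 ≡ 49^2 = 2401 ≡ 124 (mod 253)
63 = 32 + 16 + 8 + 4 + 2 + 1 in binary powers of 2.
So 5^63 ≡ 124 · 49 · 246 · 119 · 25 · 5 ≡ 191 (mod 253).
Squaring chain: 191 → 49; never reaches −1, so base 5 is a Miller–Rabin witness that 253 is composite.

191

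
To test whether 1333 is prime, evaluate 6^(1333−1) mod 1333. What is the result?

6^1 ≡ 6 (mod 1333)
6^2 ≡ 6^2 = 36 ≡ 36 (mod 1333)
6^4 ≡ 36^2 = 1296 ≡ 1296 (mod 1333)
6^8 ≡ 1296^2 = 1679616 ≡ 36 (mod 1333)
6^16 ≡ 36^2 = 1296 ≡ 1296 (mod 1333)
6^32 ≡ 1296^2 = 1679616 ≡ 36 (mod 1333)
6^64 ≡ 36^2 = 1296 ≡ 1296 (mod 1333)
6^128 ≡ 1296^2 = 1679616 ≡ 36 (mod 1333)
6^256 ≡ 36^2 = 1296 ≡ 1296 (mod 1333)
6^512 ≡ 1296^2 = 1679616 ≡ 36 (mod 1333)
6^1024 ≡ 36^2 = 1296 ≡ 1296 (mod 1333)
1332 = 1024 + 256 + 32 + 16 + 4 in binary powers of 2.
So 6^1332 ≡ 1296 · 1296 · 36 · 1296 · 1296 ≡ 1 (mod 1333).
Since the result is 1, base 6 gives no evidence that 1333 is composite.

1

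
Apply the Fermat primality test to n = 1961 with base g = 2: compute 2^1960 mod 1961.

2^1 ≡ 2 (mod 1961)
2^2 ≡ 2^2 = 4 ≡ 4 (mod 1961)
2^4 ≡ 4^2 = 16 ≡ 16 (mod 1961)
2^8 ≡ 16^2 = 256 ≡ 256 (mod 1961)
2^16 ≡ 256^2 = 65536 ≡ 823 (mod 1961)
2^32 ≡ 823^2 = 677329 ≡ 784 (mod 1961)
2^64 ≡ 784^2 = 614656 ≡ 863 (mod 1961)
2^128 ≡ 863^2 = 744769 ≡ 1550 (mod 1961)
2^256 ≡ 1550^2 = 2402500 ≡ 275 (mod 1961)
2^512 ≡ 275^2 = 75625 ≡ 1107 (mod 1961)
2^1024 ≡ 1107^2 = 1225449 ≡ 1785 (mod 1961)
1960 = 1024 + 512 + 256 + 128 + 32 + 8 in binary powers of 2.
So 2^1960 ≡ 1785 · 1107 · 275 · 1550 · 784 · 256 ≡ 1785 (mod 1961).
Since 1785 ≠ 1, base 2 is a Fermat witness: 1961 is composite.

1785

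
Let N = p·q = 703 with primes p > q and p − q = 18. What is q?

19

Since p = q + 18, we have 703 = q(q + 18), so q² + 18q − 703 = 0.
Discriminant: 18² + 4·703 = 324 + 2812 = 3136; √3136 = 56.
q = (−18 + 56)/2 = 19, and p = q + 18 = 37.
Check: 19 · 37 = 703.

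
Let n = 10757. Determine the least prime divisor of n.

10757 is odd.
Digit sum 20, not divisible by 3.
Ends in 7: not divisible by 5.
7: 10757 = 7·1536 + 5
11: 10757 = 11·977 + 10
13: 10757 = 13·827 + 6
17: 10757 = 17·632 + 13
19: 10757 = 19·566 + 3
23: 10757 = 23·467 + 16
29: 10757 = 29·370 + 27
31: 10757 = 31·347

31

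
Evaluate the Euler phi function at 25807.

Factor: 25807 = 131 · 197.
φ(25807) = (131−1) · (197−1) = 130 · 196 = 25480.

25480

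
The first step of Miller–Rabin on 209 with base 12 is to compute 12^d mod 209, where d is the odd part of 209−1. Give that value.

209 − 1 = 208 = 2^4 · 13, so d = 13.
12^1 ≡ 12 (mod 209)
12^2 ≡ 12^2 = 144 ≡ 144 (mod 209)
12^4 ≡ 144^2 = 20736 ≡ 45 (mod 209)
12^8 ≡ 45^2 = 2025 ≡ 144 (mod 209)
13 = 8 + 4 + 1 in binary powers of 2.
So 12^13 ≡ 144 · 45 · 12 ≡ 12 (mod 209).
Squaring chain: 12 → 144 → 45 → 144; never reaches −1, so base 12 is a Miller–Rabin witness that 209 is composite.

12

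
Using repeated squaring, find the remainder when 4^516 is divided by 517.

4^1 ≡ 4 (mod 517)
4^2 ≡ 4^2 = 16 ≡ 16 (mod 517)
4^4 ≡ 16^2 = 256 ≡ 256 (mod 517)
4^8 ≡ 256^2 = 65536 ≡ 394 (mod 517)
4^16 ≡ 394^2 = 155236 ≡ 136 (mod 517)
4^32 ≡ 136^2 = 18496 ≡ 401 (mod 517)
4^64 ≡ 401^2 = 160801 ≡ 14 (mod 517)
4^128 ≡ 14^2 = 196 ≡ 196 (mod 517)
4^256 ≡ 196^2 = 38416 ≡ 158 (mod 517)
4^512 ≡ 158^2 = 24964 ≡ 148 (mod 517)
516 = 512 + 4 in binary powers of 2.
So 4^516 ≡ 148 · 256 ≡ 147 (mod 517).
Since 147 ≠ 1, base 4 is a Fermat witness: 517 is composite.

147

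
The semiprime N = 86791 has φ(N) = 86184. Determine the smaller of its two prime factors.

229

φ(n) = (p−1)(q−1) = n − (p+q) + 1, so p + q = 86791 − 86184 + 1 = 608.
p and q are the roots of t² − 608t + 86791 = 0.
Discriminant: 608² − 4·86791 = 369664 − 347164 = 22500; √22500 = 150.
q = (608 − 150)/2 = 229, p = (608 + 150)/2 = 379.
Check: 229 · 379 = 86791.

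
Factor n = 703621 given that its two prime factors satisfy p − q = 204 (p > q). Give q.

743

Since p = q + 204, we have 703621 = q(q + 204), so q² + 204q − 703621 = 0.
Discriminant: 204² + 4·703621 = 41616 + 2814484 = 2856100; √2856100 = 1690.
q = (−204 + 1690)/2 = 743, and p = q + 204 = 947.
Check: 743 · 947 = 703621.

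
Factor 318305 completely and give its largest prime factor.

318305 = 5 · 63661
63661 = 13 · 4897
4897 = 59 · 83
83 is prime.
So 318305 = 5 · 13 · 59 · 83; the largest prime factor is 83.

83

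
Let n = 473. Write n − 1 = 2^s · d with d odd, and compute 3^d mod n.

26

473 − 1 = 472 = 2^3 · 59, so d = 59.
3^1 ≡ 3 (mod 473)
3^2 ≡ 3^2 = 9 ≡ 9 (mod 473)
3^4 ≡ 9^2 = 81 ≡ 81 (mod 473)
3^8 ≡ 81^2 = 6561 ≡ 412 (mod 473)
3^16 ≡ 412^2 = 169744 ≡ 410 (mod 473)
3^32 ≡ 410^2 = 168100 ≡ 185 (mod 473)
59 = 32 + 16 + 8 + 2 + 1 in binary powers of 2.
So 3^59 ≡ 185 · 410 · 412 · 9 · 3 ≡ 26 (mod 473).
Squaring chain: 26 → 203 → 58; never reaches −1, so base 3 is a Miller–Rabin witness that 473 is composite.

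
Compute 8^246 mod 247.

8^1 ≡ 8 (mod 247)
8^2 ≡ 8^2 = 64 ≡ 64 (mod 247)
8^4 ≡ 64^2 = 4096 ≡ 144 (mod 247)
8^8 ≡ 144^2 = 20736 ≡ 235 (mod 247)
8^16 ≡ 235^2 = 55225 ≡ 144 (mod 247)
8^32 ≡ 144^2 = 20736 ≡ 235 (mod 247)
8^64 ≡ 235^2 = 55225 ≡ 144 (mod 247)
8^128 ≡ 144^2 = 20736 ≡ 235 (mod 247)
246 = 128 + 64 + 32 + 16 + 4 + 2 in binary powers of 2.
So 8^246 ≡ 235 · 144 · 235 · 144 · 144 · 64 ≡ 77 (mod 247).
Since 77 ≠ 1, base 8 is a Fermat witness: 247 is composite.

77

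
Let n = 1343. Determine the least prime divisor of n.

17

1343 is odd.
Digit sum 11, not divisible by 3.
Ends in 3: not divisible by 5.
7: 1343 = 7·191 + 6
11: 1343 = 11·122 + 1
13: 1343 = 13·103 + 4
17: 1343 = 17·79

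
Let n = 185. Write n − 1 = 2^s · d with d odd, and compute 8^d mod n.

185 − 1 = 184 = 2^3 · 23, so d = 23.
8^1 ≡ 8 (mod 185)
8^2 ≡ 8^2 = 64 ≡ 64 (mod 185)
8^4 ≡ 64^2 = 4096 ≡ 26 (mod 185)
8^8 ≡ 26^2 = 676 ≡ 121 (mod 185)
8^16 ≡ 121^2 = 14641 ≡ 26 (mod 185)
23 = 16 + 4 + 2 + 1 in binary powers of 2.
So 8^23 ≡ 26 · 26 · 64 · 8 ≡ 162 (mod 185).
Squaring chain: 162 → 159 → 121; never reaches −1, so base 8 is a Miller–Rabin witness that 185 is composite.

162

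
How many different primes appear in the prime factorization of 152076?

152076 = 2^2 · 38019
38019 = 3 · 12673
12673 = 19 · 667
667 = 23 · 29
152076 = 2^2 · 3 · 19 · 23 · 29, which has 5 distinct prime factors.

5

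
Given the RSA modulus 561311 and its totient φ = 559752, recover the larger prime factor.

997

φ(n) = (p−1)(q−1) = n − (p+q) + 1, so p + q = 561311 − 559752 + 1 = 1560.
p and q are the roots of t² − 1560t + 561311 = 0.
Discriminant: 1560² − 4·561311 = 2433600 − 2245244 = 188356; √188356 = 434.
q = (1560 − 434)/2 = 563, p = (1560 + 434)/2 = 997.
Check: 563 · 997 = 561311.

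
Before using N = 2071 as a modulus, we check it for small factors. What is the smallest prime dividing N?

19

2071 is odd.
Digit sum 10, not divisible by 3.
Ends in 1: not divisible by 5.
7: 2071 = 7·295 + 6
11: 2071 = 11·188 + 3
13: 2071 = 13·159 + 4
17: 2071 = 17·121 + 14
19: 2071 = 19·109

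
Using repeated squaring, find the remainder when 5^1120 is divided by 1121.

5^1 ≡ 5 (mod 1121)
5^2 ≡ 5^2 = 25 ≡ 25 (mod 1121)
5^4 ≡ 25^2 = 625 ≡ 625 (mod 1121)
5^8 ≡ 625^2 = 390625 ≡ 517 (mod 1121)
5^16 ≡ 517^2 = 267289 ≡ 491 (mod 1121)
5^32 ≡ 491^2 = 241081 ≡ 66 (mod 1121)
5^64 ≡ 66^2 = 4356 ≡ 993 (mod 1121)
5^128 ≡ 993^2 = 986049 ≡ 690 (mod 1121)
5^256 ≡ 690^2 = 476100 ≡ 796 (mod 1121)
5^512 ≡ 796^2 = 633616 ≡ 251 (mod 1121)
5^1024 ≡ 251^2 = 63001 ≡ 225 (mod 1121)
1120 = 1024 + 64 + 32 in binary powers of 2.
So 5^1120 ≡ 225 · 993 · 66 ≡ 416 (mod 1121).
Since 416 ≠ 1, base 5 is a Fermat witness: 1121 is composite.

416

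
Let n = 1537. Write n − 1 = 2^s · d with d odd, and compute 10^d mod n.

1537 − 1 = 1536 = 2^9 · 3, so d = 3.
10^1 ≡ 10 (mod 1537)
10^2 ≡ 10^2 = 100 ≡ 100 (mod 1537)
3 = 2 + 1 in binary powers of 2.
So 10^3 ≡ 100 · 10 ≡ 1000 (mod 1537).
Squaring chain: 1000 → 950 → 281 → 574 → 558 → 890 → 545 → 384 → 1441; never reaches −1, so base 10 is a Miller–Rabin witness that 1537 is composite.

1000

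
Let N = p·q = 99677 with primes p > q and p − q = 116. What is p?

Since p = q + 116, we have 99677 = q(q + 116), so q² + 116q − 99677 = 0.
Discriminant: 116² + 4·99677 = 13456 + 398708 = 412164; √412164 = 642.
q = (−116 + 642)/2 = 263, and p = q + 116 = 379.
Check: 263 · 379 = 99677.

379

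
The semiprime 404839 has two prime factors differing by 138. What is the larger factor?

Since p = q + 138, we have 404839 = q(q + 138), so q² + 138q − 404839 = 0.
Discriminant: 138² + 4·404839 = 19044 + 1619356 = 1638400; √1638400 = 1280.
q = (−138 + 1280)/2 = 571, and p = q + 138 = 709.
Check: 571 · 709 = 404839.

709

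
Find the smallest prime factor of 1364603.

1364603 is odd.
Digit sum 23, not divisible by 3.
Ends in 3: not divisible by 5.
7: 1364603 = 7·194943 + 2
11: 1364603 = 11·124054 + 9
13: 1364603 = 13·104969 + 6
17: 1364603 = 17·80270 + 13
19: 1364603 = 19·71821 + 4
23: 1364603 = 23·59330 + 13
29: 1364603 = 29·47055 + 8
31: 1364603 = 31·44019 + 14
37: 1364603 = 37·36881 + 6
41: 1364603 = 41·33283

41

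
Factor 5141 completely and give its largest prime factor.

97

5141 = 53 · 97
97 is prime.
So 5141 = 53 · 97; the largest prime factor is 97.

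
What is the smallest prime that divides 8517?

8517 is odd.
Digit sum 21, divisible by 3.

3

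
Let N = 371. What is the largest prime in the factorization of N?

53

371 = 7 · 53
53 is prime.
So 371 = 7 · 53; the largest prime factor is 53.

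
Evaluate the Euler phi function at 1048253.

Factor: 1048253 = 59 · 109 · 163.
φ(1048253) = (59−1) · (109−1) · (163−1) = 58 · 108 · 162 = 1014768.

1014768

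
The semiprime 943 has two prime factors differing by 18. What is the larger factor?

Since p = q + 18, we have 943 = q(q + 18), so q² + 18q − 943 = 0.
Discriminant: 18² + 4·943 = 324 + 3772 = 4096; √4096 = 64.
q = (−18 + 64)/2 = 23, and p = q + 18 = 41.
Check: 23 · 41 = 943.

41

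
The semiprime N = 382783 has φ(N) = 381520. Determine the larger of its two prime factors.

761

φ(n) = (p−1)(q−1) = n − (p+q) + 1, so p + q = 382783 − 381520 + 1 = 1264.
p and q are the roots of t² − 1264t + 382783 = 0.
Discriminant: 1264² − 4·382783 = 1597696 − 1531132 = 66564; √66564 = 258.
q = (1264 − 258)/2 = 503, p = (1264 + 258)/2 = 761.
Check: 503 · 761 = 382783.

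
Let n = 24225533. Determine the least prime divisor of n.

24225533 is odd.
Digit sum 26, not divisible by 3.
Ends in 3: not divisible by 5.
7: 24225533 = 7·3460790 + 3
11: 24225533 = 11·2202321 + 2
13: 24225533 = 13·1863502 + 7
17: 24225533 = 17·1425031 + 6
19: 24225533 = 19·1275028 + 1
23: 24225533 = 23·1053284 + 1
29: 24225533 = 29·835363 + 6
31: 24225533 = 31·781468 + 25
37: 24225533 = 37·654744 + 5
41: 24225533 = 41·590866 + 27
43: 24225533 = 43·563384 + 21
47: 24225533 = 47·515436 + 41
53: 24225533 = 53·457085 + 28
59: 24225533 = 59·410602 + 15
61: 24225533 = 61·397139 + 54
67: 24225533 = 67·361575 + 8
71: 24225533 = 71·341204 + 49
73: 24225533 = 73·331856 + 45
79: 24225533 = 79·306652 + 25
83: 24225533 = 83·291873 + 74
89: 24225533 = 89·272197

89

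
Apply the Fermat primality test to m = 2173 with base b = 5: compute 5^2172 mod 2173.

5^1 ≡ 5 (mod 2173)
5^2 ≡ 5^2 = 25 ≡ 25 (mod 2173)
5^4 ≡ 25^2 = 625 ≡ 625 (mod 2173)
5^8 ≡ 625^2 = 390625 ≡ 1658 (mod 2173)
5^16 ≡ 1658^2 = 2748964 ≡ 119 (mod 2173)
5^32 ≡ 119^2 = 14161 ≡ 1123 (mod 2173)
5^64 ≡ 1123^2 = 1261129 ≡ 789 (mod 2173)
5^128 ≡ 789^2 = 622521 ≡ 1043 (mod 2173)
5^256 ≡ 1043^2 = 1087849 ≡ 1349 (mod 2173)
5^512 ≡ 1349^2 = 1819801 ≡ 1000 (mod 2173)
5^1024 ≡ 1000^2 = 1000000 ≡ 420 (mod 2173)
5^2048 ≡ 420^2 = 176400 ≡ 387 (mod 2173)
2172 = 2048 + 64 + 32 + 16 + 8 + 4 in binary powers of 2.
So 5^2172 ≡ 387 · 789 · 1123 · 119 · 1658 · 625 ≡ 1369 (mod 2173).
Since 1369 ≠ 1, base 5 is a Fermat witness: 2173 is composite.

1369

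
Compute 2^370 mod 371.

2^1 ≡ 2 (mod 371)
2^2 ≡ 2^2 = 4 ≡ 4 (mod 371)
2^4 ≡ 4^2 = 16 ≡ 16 (mod 371)
2^8 ≡ 16^2 = 256 ≡ 256 (mod 371)
2^16 ≡ 256^2 = 65536 ≡ 240 (mod 371)
2^32 ≡ 240^2 = 57600 ≡ 95 (mod 371)
2^64 ≡ 95^2 = 9025 ≡ 121 (mod 371)
2^128 ≡ 121^2 = 14641 ≡ 172 (mod 371)
2^256 ≡ 172^2 = 29584 ≡ 275 (mod 371)
370 = 256 + 64 + 32 + 16 + 2 in binary powers of 2.
So 2^370 ≡ 275 · 121 · 95 · 240 · 4 ≡ 170 (mod 371).
Since 170 ≠ 1, base 2 is a Fermat witness: 371 is composite.

170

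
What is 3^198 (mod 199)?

1

3^1 ≡ 3 (mod 199)
3^2 ≡ 3^2 = 9 ≡ 9 (mod 199)
3^4 ≡ 9^2 = 81 ≡ 81 (mod 199)
3^8 ≡ 81^2 = 6561 ≡ 193 (mod 199)
3^16 ≡ 193^2 = 37249 ≡ 36 (mod 199)
3^32 ≡ 36^2 = 1296 ≡ 102 (mod 199)
3^64 ≡ 102^2 = 10404 ≡ 56 (mod 199)
3^128 ≡ 56^2 = 3136 ≡ 151 (mod 199)
198 = 128 + 64 + 4 + 2 in binary powers of 2.
So 3^198 ≡ 151 · 56 · 81 · 9 ≡ 1 (mod 199).
Since the result is 1, base 3 gives no evidence that 199 is composite.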